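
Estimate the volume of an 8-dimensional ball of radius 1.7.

V_8(1.7) = π^(8/2) · (1.7)^8 / Γ(8/2 + 1) ≈ 283.126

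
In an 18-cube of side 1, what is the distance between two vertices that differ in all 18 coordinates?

d = √(1² + 1² + ... + 1²) [18 terms] = √(18·1²) = 1√18 ≈ 4.24264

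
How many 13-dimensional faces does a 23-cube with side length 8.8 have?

Choose 13 of 23 axes to span the face (C(23,13) = 1144066 ways), then fix each of the remaining 10 coordinates at one of its two extreme values (2^10 = 1024 ways): 1144066·1024 = 1171523584.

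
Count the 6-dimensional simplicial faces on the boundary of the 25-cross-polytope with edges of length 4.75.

An n-cross-polytope has 2^(k+1)·C(n,k+1) k-faces. Here 2^7·C(25,7) = 128·480700 = 61529600.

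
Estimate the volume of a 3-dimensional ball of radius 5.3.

Volume = π^{3/2}·(5.3)^3/Γ(5/2) ≈ 623.615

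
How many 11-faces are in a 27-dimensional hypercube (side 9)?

f_11(27-cube) = (27 choose 11) · 2^16 = 854451486720.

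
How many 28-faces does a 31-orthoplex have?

Each 28-face is the convex hull of 29 vertices, one chosen as ±e_i from each of 29 distinct axes: 2^29·C(31,29) = 249644974080.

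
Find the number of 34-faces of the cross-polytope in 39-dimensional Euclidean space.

f_34(39-orthoplex) = 2^35 · (39 choose 35) = 2826122840506368.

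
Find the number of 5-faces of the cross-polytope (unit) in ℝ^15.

Each 5-face is the convex hull of 6 vertices, one chosen as ±e_i from each of 6 distinct axes: 2^6·C(15,6) = 320320.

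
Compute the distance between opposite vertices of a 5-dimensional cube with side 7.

d = √(7² + 7² + ... + 7²) [5 terms] = √(5·7²) = 7√5 ≈ 15.6525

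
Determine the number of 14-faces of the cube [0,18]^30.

An n-cube has C(n,k)·2^(n-k) k-faces. Here C(30,14)·2^16 = 145422675·65536 = 9530420428800.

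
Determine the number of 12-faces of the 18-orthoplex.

Each 12-face is the convex hull of 13 vertices, one chosen as ±e_i from each of 13 distinct axes: 2^13·C(18,13) = 70189056.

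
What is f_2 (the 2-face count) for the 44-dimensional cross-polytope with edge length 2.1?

Number of 2-faces = 2^(2+1) · C(44,2+1) = 8 · 13244 = 105952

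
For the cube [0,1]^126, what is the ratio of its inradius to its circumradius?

r_in = 1/2 (half the side); r_out = 1√126/2 (half the diagonal). Ratio = 1/√126 ≈ 0.0890871.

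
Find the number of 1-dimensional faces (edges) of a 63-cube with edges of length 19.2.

An n-cube has n·2^(n-1) edges. With n = 63: 63·4611686018427387904 = 290536219160925437952.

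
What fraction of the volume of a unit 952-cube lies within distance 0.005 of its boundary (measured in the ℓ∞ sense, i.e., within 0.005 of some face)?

1 - (1 - 2·0.005)^952 = 1 - 0.99^952 ≈ 0.99993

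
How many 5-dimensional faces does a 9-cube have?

Number of 5-faces = C(9,5) · 2^(9-5) = 126 · 16 = 2016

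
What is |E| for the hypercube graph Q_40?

Each of the 2^40 = 1099511627776 vertices has degree 40; total edges = 40·2^40/2 = 21990232555520.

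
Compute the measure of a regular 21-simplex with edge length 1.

V_21 = √(22) · 1^21 / (21! · 2^(21/2)) ≈ 6.33946e-23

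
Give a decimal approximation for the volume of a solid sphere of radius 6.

The n-ball volume is π^(n/2)·r^n/Γ(n/2+1). With n=3, r=6: V = 288·π ≈ 904.779.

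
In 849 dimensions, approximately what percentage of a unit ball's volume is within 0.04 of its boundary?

1 - (1-0.04)^849 ≈ 1 - 8.877e-16 ≈ (100 - 8.88e-14)%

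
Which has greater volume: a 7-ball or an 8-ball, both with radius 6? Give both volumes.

V_7(6) ≈ 1.32263e+06. V_8(6) ≈ 6.81708e+06. The 8-ball is larger.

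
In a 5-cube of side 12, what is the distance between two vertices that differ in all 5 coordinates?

d = √(12² + 12² + ... + 12²) [5 terms] = √(5·12²) = 12√5 ≈ 26.8328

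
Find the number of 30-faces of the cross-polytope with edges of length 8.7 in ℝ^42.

An n-cross-polytope has 2^(k+1)·C(n,k+1) k-faces. Here 2^31·C(42,31) = 2147483648·4280561376 = 9192435559220379648.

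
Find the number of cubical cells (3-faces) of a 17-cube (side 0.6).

An n-cube has C(n,k)·2^(n-k) k-faces. Here C(17,3)·2^14 = 680·16384 = 11141120.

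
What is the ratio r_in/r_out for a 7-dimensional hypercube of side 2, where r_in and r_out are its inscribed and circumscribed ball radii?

r_in = 2/2 (half the side); r_out = 2√7/2 (half the diagonal). Ratio = 1/√7 ≈ 0.377964.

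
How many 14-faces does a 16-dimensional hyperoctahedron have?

Number of 14-faces = 2^(14+1) · C(16,14+1) = 32768 · 16 = 524288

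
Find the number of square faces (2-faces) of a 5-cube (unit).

An n-cube has C(n,k)·2^(n-k) k-faces. Here C(5,2)·2^3 = 10·8 = 80.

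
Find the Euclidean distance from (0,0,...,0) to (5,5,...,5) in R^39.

Diagonal = √39 · 5 ≈ 31.225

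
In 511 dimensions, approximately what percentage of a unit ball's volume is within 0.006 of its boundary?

1 - (1-0.006)^511 ≈ 0.953821 ≈ 95.38%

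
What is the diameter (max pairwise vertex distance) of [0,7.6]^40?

The space diagonal of an n-cube of side s is s√n. Here 7.6·√40 ≈ 48.0666.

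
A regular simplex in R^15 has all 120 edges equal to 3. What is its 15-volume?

V_15 = √(16) · 3^15 / (15! · 2^(15/2)) ≈ 2.42468e-07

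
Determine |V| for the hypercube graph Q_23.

Each vertex is a binary string of length 23, so there are 2^23 = 8388608.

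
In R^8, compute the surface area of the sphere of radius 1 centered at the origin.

S_8(1) = 2·π^(8/2)·(1)^7 / Γ(8/2) = π^4/3 ≈ 32.4697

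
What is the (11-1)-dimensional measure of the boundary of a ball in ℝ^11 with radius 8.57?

S = n·V_n(r)/r = 11·V_11(8.57)/8.57 (volume-to-surface relation), giving 4.429e+10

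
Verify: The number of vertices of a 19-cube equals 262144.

False. The 19-cube has 2^19 = 524288 vertices.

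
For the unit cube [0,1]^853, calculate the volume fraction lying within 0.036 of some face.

Shell fraction = 1 - (1-0.072)^853 ≈ 1 - 2.082e-28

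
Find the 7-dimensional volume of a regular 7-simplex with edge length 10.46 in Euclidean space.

Volume = 10.46^7 · √(8/2^7) / 7! ≈ 679.565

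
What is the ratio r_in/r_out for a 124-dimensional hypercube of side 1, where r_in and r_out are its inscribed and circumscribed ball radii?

For an n-cube of any side s, the inradius is s/2 and the circumradius is s√n/2, so the ratio is 1/√124 ≈ 0.0898027.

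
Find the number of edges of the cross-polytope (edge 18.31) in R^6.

An n-cross-polytope has 2^(k+1)·C(n,k+1) k-faces. Here 2^2·C(6,2) = 4·15 = 60.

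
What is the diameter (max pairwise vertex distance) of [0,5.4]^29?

Diagonal = √29 · 5.4 ≈ 29.0799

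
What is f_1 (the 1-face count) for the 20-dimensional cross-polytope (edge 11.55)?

Each 1-face is the convex hull of 2 vertices, one chosen as ±e_i from each of 2 distinct axes: 2^2·C(20,2) = 760.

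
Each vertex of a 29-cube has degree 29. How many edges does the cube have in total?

The 29-cube has n·2^(n-1) = 29·2^28 = 29·268435456 = 7784628224 edges.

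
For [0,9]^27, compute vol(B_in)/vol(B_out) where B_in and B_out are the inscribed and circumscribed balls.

V_in / V_out = (r_in/r_out)^27 = (1/√27)^27 = 27^(-27/2) ≈ 4.74886e-20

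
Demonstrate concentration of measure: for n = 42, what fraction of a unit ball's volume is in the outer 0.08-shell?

1 - (1-0.08)^42 ≈ 0.969864 ≈ 96.99%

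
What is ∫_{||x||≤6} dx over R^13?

V_13(6) = π^(13/2) · (6)^13 / Γ(13/2 + 1) = 61917364224·π^6/5005 ≈ 1.18934e+10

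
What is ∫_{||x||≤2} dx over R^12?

V = 256·π^6/45 ≈ 5469.24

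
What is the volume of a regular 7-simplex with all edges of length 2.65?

For a regular n-simplex with edge a, V = (a^n / n!)·√((n+1)/2^n). With a=2.65, n=7: V ≈ 0.045523.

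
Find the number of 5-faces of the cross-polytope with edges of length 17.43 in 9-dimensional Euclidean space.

Each 5-face is the convex hull of 6 vertices, one chosen as ±e_i from each of 6 distinct axes: 2^6·C(9,6) = 5376.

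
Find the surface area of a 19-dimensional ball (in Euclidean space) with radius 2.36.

S_19(2.36) = 2·π^(19/2)·(2.36)^18 / Γ(19/2) ≈ 4.56832e+06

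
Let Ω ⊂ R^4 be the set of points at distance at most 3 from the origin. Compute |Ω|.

The n-ball volume is π^(n/2)·r^n/Γ(n/2+1). With n=4, r=3: V = 81·π^2/2 ≈ 399.719.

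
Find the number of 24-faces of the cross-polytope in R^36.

An n-cross-polytope has 2^(k+1)·C(n,k+1) k-faces. Here 2^25·C(36,25) = 33554432·600805296 = 20159680449871872.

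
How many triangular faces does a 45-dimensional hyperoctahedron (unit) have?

Each 2-face is the convex hull of 3 vertices, one chosen as ±e_i from each of 3 distinct axes: 2^3·C(45,3) = 113520.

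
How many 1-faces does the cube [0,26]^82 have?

Each of the 2^82 = 4835703278458516698824704 vertices has degree 82; total edges = 82·2^82/2 = 198263834416799184651812864.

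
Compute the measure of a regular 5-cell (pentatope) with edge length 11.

V_4 = √(5) · 11^4 / (4! · 2^(4/2)) ≈ 341.024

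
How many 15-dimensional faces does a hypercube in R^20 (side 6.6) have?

Choose 15 of 20 axes to span the face (C(20,15) = 15504 ways), then fix each of the remaining 5 coordinates at one of its two extreme values (2^5 = 32 ways): 15504·32 = 496128.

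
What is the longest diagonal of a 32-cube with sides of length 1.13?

d = √(1.13² + 1.13² + ... + 1.13²) [32 terms] = √(32·1.13²) = 1.13√32 ≈ 6.39225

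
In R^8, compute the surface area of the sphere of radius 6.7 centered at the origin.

S_8(6.7) = 2·π^(8/2)·(6.7)^7 / Γ(8/2) ≈ 1.96789e+07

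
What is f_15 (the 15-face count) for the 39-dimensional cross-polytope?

Each 15-face is the convex hull of 16 vertices, one chosen as ±e_i from each of 16 distinct axes: 2^16·C(39,16) = 2471445200240640.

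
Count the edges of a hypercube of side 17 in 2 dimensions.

Number of 1-faces = C(2,1)·2^(2-1) = 2·2 = 4.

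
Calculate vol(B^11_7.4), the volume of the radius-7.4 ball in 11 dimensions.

Volume = π^{11/2}·(7.4)^11/Γ(13/2) ≈ 6.86521e+09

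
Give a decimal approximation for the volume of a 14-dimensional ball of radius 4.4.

The n-ball volume is π^(n/2)·r^n/Γ(n/2+1). With n=14, r=4.4: V ≈ 6.1088e+08.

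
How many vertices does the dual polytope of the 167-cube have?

Number of vertices = 2n = 334.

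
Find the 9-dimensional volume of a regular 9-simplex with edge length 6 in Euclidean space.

V = (6^9 / 9!) · √((9+1) / 2^9) ≈ 3.88118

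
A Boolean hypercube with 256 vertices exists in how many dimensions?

Since 2^n = 256, we have n = 8.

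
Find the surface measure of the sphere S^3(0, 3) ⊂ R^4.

The surface area of an n-ball is 2π^(n/2) r^(n-1) / Γ(n/2). For n=4, r=3: 54·π^2 ≈ 532.959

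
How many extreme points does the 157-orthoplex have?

The 157-dimensional cross-polytope has 2n = 2·157 = 314 vertices.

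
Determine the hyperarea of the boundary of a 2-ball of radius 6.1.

S_2(6.1) = 2·π^(2/2)·(6.1)^1 / Γ(2/2) = 2πr = 2π·6.1 ≈ 38.3274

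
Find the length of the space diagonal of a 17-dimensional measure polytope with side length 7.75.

Diagonal = √17 · 7.75 ≈ 31.9541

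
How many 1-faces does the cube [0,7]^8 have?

Each of the 2^8 = 256 vertices has degree 8; total edges = 8·2^8/2 = 1024.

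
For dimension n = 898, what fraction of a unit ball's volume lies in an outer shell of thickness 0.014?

1 - (1-0.014)^898 ≈ 0.999996827 ≈ 99.999683%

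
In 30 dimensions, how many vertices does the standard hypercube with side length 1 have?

An n-cube has 2^n vertices; for n = 30 that is 2^30 = 1073741824.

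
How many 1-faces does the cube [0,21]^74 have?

Number of 1-faces = C(74,1)·2^(74-1) = 74·9444732965739290427392 = 698910239464707491627008.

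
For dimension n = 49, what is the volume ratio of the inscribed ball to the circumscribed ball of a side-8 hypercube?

The radii are 8/2 and 8√49/2, so the volume ratio is (1/√49)^49 = 49^{-49/2} ≈ 3.89221e-42.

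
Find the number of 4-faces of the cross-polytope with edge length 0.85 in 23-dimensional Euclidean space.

An n-cross-polytope has 2^(k+1)·C(n,k+1) k-faces. Here 2^5·C(23,5) = 32·33649 = 1076768.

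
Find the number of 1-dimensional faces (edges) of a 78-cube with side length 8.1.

Each of the 2^78 = 302231454903657293676544 vertices has degree 78; total edges = 78·2^78/2 = 11787026741242634453385216.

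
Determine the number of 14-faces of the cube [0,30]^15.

f_14(15-cube) = (15 choose 14) · 2^1 = 30.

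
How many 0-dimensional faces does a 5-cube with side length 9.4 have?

f_0(5-cube) = (5 choose 0) · 2^5 = 32.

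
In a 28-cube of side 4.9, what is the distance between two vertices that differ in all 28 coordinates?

The space diagonal of an n-cube of side s is s√n. Here 4.9·√28 ≈ 25.9284.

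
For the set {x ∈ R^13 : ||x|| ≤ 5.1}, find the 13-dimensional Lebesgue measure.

Volume = π^{13/2}·(5.1)^13/Γ(15/2) ≈ 1.43798e+09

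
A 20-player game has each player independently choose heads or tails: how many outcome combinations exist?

Number of vertices = 2^20 = 1048576.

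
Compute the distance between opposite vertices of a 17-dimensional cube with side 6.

Diagonal = √17 · 6 ≈ 24.7386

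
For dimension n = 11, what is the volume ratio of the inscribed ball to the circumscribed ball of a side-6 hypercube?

V_in / V_out = (r_in/r_out)^11 = (1/√11)^11 = 11^(-11/2) ≈ 1.87215e-06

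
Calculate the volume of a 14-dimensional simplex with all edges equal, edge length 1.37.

V = (1.37^14 / 14!) · √((14+1) / 2^14) ≈ 2.84784e-11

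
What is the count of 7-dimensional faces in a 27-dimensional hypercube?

Choose 7 of 27 axes to span the face (C(27,7) = 888030 ways), then fix each of the remaining 20 coordinates at one of its two extreme values (2^20 = 1048576 ways): 888030·1048576 = 931166945280.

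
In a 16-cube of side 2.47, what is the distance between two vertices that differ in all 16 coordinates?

||(2.47,2.47,...,2.47)|| = √(16)·2.47 = 9.88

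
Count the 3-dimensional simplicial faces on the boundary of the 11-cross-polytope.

f_3(11-orthoplex) = 2^4 · (11 choose 4) = 5280.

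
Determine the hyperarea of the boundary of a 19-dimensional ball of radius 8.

S_19(8) = 2·π^(19/2)·(8)^18 / Γ(19/2) = 18446744073709551616·π^9/34459425 ≈ 1.59573e+16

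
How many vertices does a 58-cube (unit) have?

Number of vertices = 2^58 = 288230376151711744.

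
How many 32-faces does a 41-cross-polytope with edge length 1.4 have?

f_32(41-orthoplex) = 2^33 · (41 choose 33) = 820753174930391040.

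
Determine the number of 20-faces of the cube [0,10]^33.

Choose 20 of 33 axes to span the face (C(33,20) = 573166440 ways), then fix each of the remaining 13 coordinates at one of its two extreme values (2^13 = 8192 ways): 573166440·8192 = 4695379476480.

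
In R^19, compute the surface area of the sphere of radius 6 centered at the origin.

|∂B_19(6)| = 1283918464548864·π^9/425425 ≈ 8.99629e+13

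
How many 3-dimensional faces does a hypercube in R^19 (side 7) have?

f_3(19-cube) = (19 choose 3) · 2^16 = 63504384.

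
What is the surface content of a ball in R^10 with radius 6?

S_10(6) = 2·π^(10/2)·(6)^9 / Γ(10/2) = 839808·π^5 ≈ 2.56998e+08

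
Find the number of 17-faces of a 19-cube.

f_17(19-cube) = (19 choose 17) · 2^2 = 684.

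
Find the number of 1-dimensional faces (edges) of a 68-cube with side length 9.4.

An n-cube has n·2^(n-1) edges. With n = 68: 68·147573952589676412928 = 10035028776097996079104.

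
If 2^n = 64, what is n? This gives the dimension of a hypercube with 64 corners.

n = log_2(64) = 6.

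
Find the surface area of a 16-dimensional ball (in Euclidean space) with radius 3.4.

S_16(3.4) = 2·π^(16/2)·(3.4)^15 / Γ(16/2) ≈ 3.53169e+08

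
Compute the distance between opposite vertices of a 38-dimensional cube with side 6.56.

d = √(6.56² + 6.56² + ... + 6.56²) [38 terms] = √(38·6.56²) = 6.56√38 ≈ 40.4386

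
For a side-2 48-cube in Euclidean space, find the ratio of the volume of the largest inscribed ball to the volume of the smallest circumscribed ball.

Volume scales as r^n, and r_in/r_out = 1/√48, giving (1/√48)^48 ≈ 4.469e-41.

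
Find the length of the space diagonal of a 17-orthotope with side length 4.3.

Diagonal = √17 · 4.3 ≈ 17.7294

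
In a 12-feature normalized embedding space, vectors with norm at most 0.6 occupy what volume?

Volume = π^{12/2}·(0.6)^12/Γ(7) ≈ 0.00290658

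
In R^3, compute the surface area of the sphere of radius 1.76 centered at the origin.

|∂B_3(1.76)| = 4πr² = 4π·(1.76)² ≈ 38.9256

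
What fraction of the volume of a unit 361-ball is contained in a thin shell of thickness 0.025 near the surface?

V(inner)/V(outer) = ((1-0.025)/1)^361 ≈ 0.0001073, so the shell fraction is 0.999893.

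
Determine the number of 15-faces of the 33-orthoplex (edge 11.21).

f_15(33-orthoplex) = 2^16 · (33 choose 16) = 76467608616960.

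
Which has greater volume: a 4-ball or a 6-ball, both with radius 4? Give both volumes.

V_4(4) ≈ 1263.31. V_6(4) ≈ 21167. The 6-ball is larger.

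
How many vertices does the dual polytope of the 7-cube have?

Number of vertices = 2n = 14.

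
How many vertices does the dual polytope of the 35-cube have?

The vertices are ±e_1, ..., ±e_35, so there are 2·35 = 70.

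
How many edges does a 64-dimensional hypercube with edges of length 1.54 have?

Each of the 2^64 = 18446744073709551616 vertices has degree 64; total edges = 64·2^64/2 = 590295810358705651712.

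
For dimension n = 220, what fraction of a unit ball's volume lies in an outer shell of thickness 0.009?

1 - (1-0.009)^220 ≈ 0.863163 ≈ 86.32%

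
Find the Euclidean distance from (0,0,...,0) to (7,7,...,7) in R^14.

Diagonal = √14 · 7 ≈ 26.1916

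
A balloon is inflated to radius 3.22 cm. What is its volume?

Volume = π^{3/2}·(3.22)^3/Γ(5/2) ≈ 139.848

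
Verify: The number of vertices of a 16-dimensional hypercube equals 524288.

False. The 16-cube has 2^16 = 65536 vertices.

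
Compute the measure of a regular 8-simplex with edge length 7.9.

Volume = 7.9^8 · √(9/2^8) / 8! ≈ 70.5501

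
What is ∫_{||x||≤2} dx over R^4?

Volume = π^{4/2}·(2)^4/Γ(3) = 8·π^2 ≈ 78.9568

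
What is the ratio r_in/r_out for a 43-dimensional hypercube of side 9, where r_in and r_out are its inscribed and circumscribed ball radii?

r_in / r_out = (9/2) / (9√43/2) = 1/√43 ≈ 0.152499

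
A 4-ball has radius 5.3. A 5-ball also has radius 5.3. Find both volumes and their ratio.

V_4(5.3) ≈ 3893.8. V_5(5.3) ≈ 22012.9. Ratio V_4/V_5 ≈ 0.1769.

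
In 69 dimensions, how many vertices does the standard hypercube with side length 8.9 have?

Number of vertices = 2^69 = 590295810358705651712.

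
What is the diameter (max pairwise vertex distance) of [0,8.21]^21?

The space diagonal of an n-cube of side s is s√n. Here 8.21·√21 ≈ 37.6229.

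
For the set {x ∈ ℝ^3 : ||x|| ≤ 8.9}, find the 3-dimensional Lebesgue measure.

The n-ball volume is π^(n/2)·r^n/Γ(n/2+1). With n=3, r=8.9: V ≈ 2952.97.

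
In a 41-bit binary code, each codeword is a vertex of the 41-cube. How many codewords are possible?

Number of vertices = 2^41 = 2199023255552.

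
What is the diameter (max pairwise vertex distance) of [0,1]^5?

Diagonal = √5 · 1 ≈ 2.23607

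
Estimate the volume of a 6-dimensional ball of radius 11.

Volume = π^{6/2}·(11)^6/Γ(4) = 1771561·π^3/6 ≈ 9.15492e+06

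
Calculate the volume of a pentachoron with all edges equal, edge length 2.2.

V = (2.2^4 / 4!) · √((4+1) / 2^4) ≈ 0.545638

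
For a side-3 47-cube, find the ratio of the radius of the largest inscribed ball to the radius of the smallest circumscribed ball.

For an n-cube of any side s, the inradius is s/2 and the circumradius is s√n/2, so the ratio is 1/√47 ≈ 0.145865.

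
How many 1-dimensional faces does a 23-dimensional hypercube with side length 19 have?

Choose 1 of 23 axes to span the face (C(23,1) = 23 ways), then fix each of the remaining 22 coordinates at one of its two extreme values (2^22 = 4194304 ways): 23·4194304 = 96468992.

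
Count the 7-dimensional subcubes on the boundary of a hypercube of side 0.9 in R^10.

Choose 7 of 10 axes to span the face (C(10,7) = 120 ways), then fix each of the remaining 3 coordinates at one of its two extreme values (2^3 = 8 ways): 120·8 = 960.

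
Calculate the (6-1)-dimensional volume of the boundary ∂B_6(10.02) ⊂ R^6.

S_6(10.02) = 2·π^(6/2)·(10.02)^5 / Γ(6/2) ≈ 3.13176e+06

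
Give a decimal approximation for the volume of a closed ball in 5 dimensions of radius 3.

V = 648·π^2/5 ≈ 1279.1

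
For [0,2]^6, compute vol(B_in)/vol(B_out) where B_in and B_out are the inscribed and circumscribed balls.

The radii are 2/2 and 2√6/2, so the volume ratio is (1/√6)^6 = 6^{-6/2} ≈ 0.00462963.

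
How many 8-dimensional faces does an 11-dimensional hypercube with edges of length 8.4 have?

An n-cube has C(n,k)·2^(n-k) k-faces. Here C(11,8)·2^3 = 165·8 = 1320.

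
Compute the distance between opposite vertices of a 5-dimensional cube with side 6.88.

Diagonal = √5 · 6.88 ≈ 15.3841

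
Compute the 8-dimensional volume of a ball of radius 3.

V_8(3) = π^(8/2) · (3)^8 / Γ(8/2 + 1) = 2187·π^4/8 ≈ 26629.2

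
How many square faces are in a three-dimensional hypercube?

Number of 2-faces = C(3,2) · 2^(3-2) = 3 · 2 = 6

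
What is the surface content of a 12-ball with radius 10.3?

The surface area of an n-ball is 2π^(n/2) r^(n-1) / Γ(n/2). For n=12, r=10.3: 2.21798e+12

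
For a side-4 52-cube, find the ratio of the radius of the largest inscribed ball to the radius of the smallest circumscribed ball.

r_in / r_out = (4/2) / (4√52/2) = 1/√52 ≈ 0.138675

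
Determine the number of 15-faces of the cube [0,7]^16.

f_15(16-cube) = (16 choose 15) · 2^1 = 32.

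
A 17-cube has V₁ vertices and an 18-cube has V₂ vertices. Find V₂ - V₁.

V₁ = 2^17 = 131072. V₂ = 2^18 = 262144. V₂ - V₁ = 131072.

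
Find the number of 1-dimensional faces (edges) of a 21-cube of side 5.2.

Each of the 2^21 = 2097152 vertices has degree 21; total edges = 21·2^21/2 = 22020096.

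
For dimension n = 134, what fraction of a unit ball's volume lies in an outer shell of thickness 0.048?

1 - (1-0.048)^134 ≈ 0.998628 ≈ 99.86%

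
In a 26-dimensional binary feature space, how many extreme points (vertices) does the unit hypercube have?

An n-cube has 2^n vertices; for n = 26 that is 2^26 = 67108864.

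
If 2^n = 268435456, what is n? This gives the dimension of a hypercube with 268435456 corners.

n = log_2(268435456) = 28.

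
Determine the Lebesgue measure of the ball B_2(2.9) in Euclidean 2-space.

V_2(2.9) = π^(2/2) · (2.9)^2 / Γ(2/2 + 1) ≈ 26.4208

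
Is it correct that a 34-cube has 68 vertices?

False. The 34-cube has 2^34 = 17179869184 vertices.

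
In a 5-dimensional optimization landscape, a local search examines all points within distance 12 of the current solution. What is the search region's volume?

V_5(12) = π^(5/2) · (12)^5 / Γ(5/2 + 1) = 663552·π^2/5 ≈ 1.3098e+06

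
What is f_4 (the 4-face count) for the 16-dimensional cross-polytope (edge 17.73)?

Number of 4-faces = 2^(4+1) · C(16,4+1) = 32 · 4368 = 139776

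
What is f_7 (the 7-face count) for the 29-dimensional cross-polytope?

Number of 7-faces = 2^(7+1) · C(29,7+1) = 256 · 4292145 = 1098789120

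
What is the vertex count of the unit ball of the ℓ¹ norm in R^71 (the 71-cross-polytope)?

The 71-dimensional cross-polytope has 2n = 2·71 = 142 vertices.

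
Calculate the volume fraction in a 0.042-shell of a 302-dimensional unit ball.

Shell fraction = 1 - (1-0.042)^302 ≈ 0.9999976429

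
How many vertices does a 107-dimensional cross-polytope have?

The vertices are ±e_1, ..., ±e_107, so there are 2·107 = 214.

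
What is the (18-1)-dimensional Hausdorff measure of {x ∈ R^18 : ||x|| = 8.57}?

S_18(8.57) = 2·π^(18/2)·(8.57)^17 / Γ(18/2) ≈ 1.07283e+16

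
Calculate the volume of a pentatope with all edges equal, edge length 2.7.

Volume = 2.7^4 · √(5/2^4) / 4! ≈ 1.23785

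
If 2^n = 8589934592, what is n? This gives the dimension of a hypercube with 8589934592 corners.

Since 2^n = 8589934592, we have n = 33.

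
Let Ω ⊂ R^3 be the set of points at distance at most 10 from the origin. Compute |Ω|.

The n-ball volume is π^(n/2)·r^n/Γ(n/2+1). With n=3, r=10: V = 4000·π/3 ≈ 4188.79.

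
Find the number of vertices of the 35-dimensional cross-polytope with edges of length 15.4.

The 35-dimensional cross-polytope has 2n = 2·35 = 70 vertices.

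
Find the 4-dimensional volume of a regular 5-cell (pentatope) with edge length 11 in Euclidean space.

V = (11^4 / 4!) · √((4+1) / 2^4) ≈ 341.024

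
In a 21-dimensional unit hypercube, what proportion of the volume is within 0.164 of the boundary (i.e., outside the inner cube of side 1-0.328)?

1 - (1 - 2·0.164)^21 = 1 - 0.672^21 ≈ 0.999763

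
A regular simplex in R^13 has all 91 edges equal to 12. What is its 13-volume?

V = (12^13 / 13!) · √((13+1) / 2^13) ≈ 710.305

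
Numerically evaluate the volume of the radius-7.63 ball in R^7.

The n-ball volume is π^(n/2)·r^n/Γ(n/2+1). With n=7, r=7.63: V ≈ 7.11299e+06.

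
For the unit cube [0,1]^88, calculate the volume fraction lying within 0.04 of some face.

1 - (1 - 2·0.04)^88 = 1 - 0.92^88 ≈ 0.999349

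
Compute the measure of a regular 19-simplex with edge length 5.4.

For a regular n-simplex with edge a, V = (a^n / n!)·√((n+1)/2^n). With a=5.4, n=19: V ≈ 4.17943e-06.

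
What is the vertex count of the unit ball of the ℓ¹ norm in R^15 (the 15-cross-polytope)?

Number of vertices = 2n = 30.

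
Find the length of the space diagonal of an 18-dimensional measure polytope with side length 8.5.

d = √(8.5² + 8.5² + ... + 8.5²) [18 terms] = √(18·8.5²) = 8.5√18 ≈ 36.0624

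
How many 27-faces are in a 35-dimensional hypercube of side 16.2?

An n-cube has C(n,k)·2^(n-k) k-faces. Here C(35,27)·2^8 = 23535820·256 = 6025169920.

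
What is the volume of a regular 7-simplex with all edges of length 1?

For a regular n-simplex with edge a, V = (a^n / n!)·√((n+1)/2^n). With a=1, n=7: V ≈ 4.96032e-05.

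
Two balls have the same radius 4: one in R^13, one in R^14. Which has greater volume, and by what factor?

V_13(4) ≈ 6.11113e+07, V_14(4) ≈ 1.60864e+08. The 14-ball is larger by a factor of 2.632.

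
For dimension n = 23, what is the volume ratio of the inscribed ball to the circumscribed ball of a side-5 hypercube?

Volume scales as r^n, and r_in/r_out = 1/√23, giving (1/√23)^23 ≈ 2.18842e-16.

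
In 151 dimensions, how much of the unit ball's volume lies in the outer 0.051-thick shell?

V(inner)/V(outer) = ((1-0.051)/1)^151 ≈ 0.0003691, so the shell fraction is 0.999631.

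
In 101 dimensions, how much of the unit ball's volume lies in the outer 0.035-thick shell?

1 - (1-0.035)^101 ≈ 0.972631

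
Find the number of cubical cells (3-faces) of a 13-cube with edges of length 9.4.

Choose 3 of 13 axes to span the face (C(13,3) = 286 ways), then fix each of the remaining 10 coordinates at one of its two extreme values (2^10 = 1024 ways): 286·1024 = 292864.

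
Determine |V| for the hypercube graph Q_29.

The 29-cube has 2^29 = 536870912 vertices.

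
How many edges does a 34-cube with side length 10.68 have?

Number of 1-faces = C(34,1)·2^(34-1) = 34·8589934592 = 292057776128.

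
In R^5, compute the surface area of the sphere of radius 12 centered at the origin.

The surface area of an n-ball is 2π^(n/2) r^(n-1) / Γ(n/2). For n=5, r=12: 55296·π^2 ≈ 545750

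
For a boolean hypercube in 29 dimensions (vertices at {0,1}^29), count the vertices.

Each vertex is a binary string of length 29, so there are 2^29 = 536870912.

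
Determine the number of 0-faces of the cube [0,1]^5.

An n-cube has C(n,k)·2^(n-k) k-faces. Here C(5,0)·2^5 = 1·32 = 32.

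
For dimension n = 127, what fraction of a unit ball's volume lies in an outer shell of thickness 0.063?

1 - (1-0.063)^127 ≈ 0.999742 ≈ 99.9742%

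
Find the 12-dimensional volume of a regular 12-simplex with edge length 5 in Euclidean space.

V = (5^12 / 12!) · √((12+1) / 2^12) ≈ 0.0287141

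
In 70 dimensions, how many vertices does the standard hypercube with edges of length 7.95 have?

The 70-cube has 2^70 = 1180591620717411303424 vertices.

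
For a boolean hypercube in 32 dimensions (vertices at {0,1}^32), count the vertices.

The 32-cube has 2^32 = 4294967296 vertices.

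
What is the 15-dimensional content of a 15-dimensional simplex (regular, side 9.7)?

Volume = 9.7^15 · √(16/2^15) / 15! ≈ 10.7007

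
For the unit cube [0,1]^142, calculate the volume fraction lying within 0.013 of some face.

1 - (1 - 2·0.013)^142 = 1 - 0.974^142 ≈ 0.976266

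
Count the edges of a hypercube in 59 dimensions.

An n-cube has n·2^(n-1) edges. With n = 59: 59·288230376151711744 = 17005592192950992896.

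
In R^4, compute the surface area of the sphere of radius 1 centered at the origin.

The surface area of an n-ball is 2π^(n/2) r^(n-1) / Γ(n/2). For n=4, r=1: 2·π^2 ≈ 19.7392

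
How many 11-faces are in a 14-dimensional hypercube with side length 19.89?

Number of 11-faces = C(14,11) · 2^(14-11) = 364 · 8 = 2912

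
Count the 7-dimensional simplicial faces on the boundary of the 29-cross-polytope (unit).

An n-cross-polytope has 2^(k+1)·C(n,k+1) k-faces. Here 2^8·C(29,8) = 256·4292145 = 1098789120.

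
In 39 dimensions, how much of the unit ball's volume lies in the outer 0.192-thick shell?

V(inner)/V(outer) = ((1-0.192)/1)^39 ≈ 0.0002449, so the shell fraction is 0.999755.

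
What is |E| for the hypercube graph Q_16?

Number of 1-faces = C(16,1)·2^(16-1) = 16·32768 = 524288.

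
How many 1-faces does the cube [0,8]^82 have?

Number of 1-faces = C(82,1)·2^(82-1) = 82·2417851639229258349412352 = 198263834416799184651812864.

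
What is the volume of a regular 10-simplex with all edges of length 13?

For a regular n-simplex with edge a, V = (a^n / n!)·√((n+1)/2^n). With a=13, n=10: V ≈ 3937.47.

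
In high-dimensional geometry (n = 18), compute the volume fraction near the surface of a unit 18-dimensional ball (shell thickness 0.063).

1 - (1-0.063)^18 ≈ 0.690035 ≈ 69.00%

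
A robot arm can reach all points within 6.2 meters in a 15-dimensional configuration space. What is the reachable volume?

The n-ball volume is π^(n/2)·r^n/Γ(n/2+1). With n=15, r=6.2: V ≈ 2.93295e+11.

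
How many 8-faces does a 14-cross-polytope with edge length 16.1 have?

Number of 8-faces = 2^(8+1) · C(14,8+1) = 512 · 2002 = 1025024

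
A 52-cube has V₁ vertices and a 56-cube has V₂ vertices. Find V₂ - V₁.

V₁ = 2^52 = 4503599627370496. V₂ = 2^56 = 72057594037927936. V₂ - V₁ = 67553994410557440.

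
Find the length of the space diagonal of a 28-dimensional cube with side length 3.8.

d = √(3.8² + 3.8² + ... + 3.8²) [28 terms] = √(28·3.8²) = 3.8√28 ≈ 20.1077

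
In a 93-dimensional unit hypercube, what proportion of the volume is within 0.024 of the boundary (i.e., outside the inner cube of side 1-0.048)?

The inner cube has side 1-2·0.024 = 0.952 and volume (0.952)^93 ≈ 0.01031, so the shell holds 0.989691 of the volume.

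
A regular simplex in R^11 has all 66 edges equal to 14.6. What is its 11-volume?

Volume = 14.6^11 · √(12/2^11) / 11! ≈ 12321.2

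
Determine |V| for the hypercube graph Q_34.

Each vertex is a binary string of length 34, so there are 2^34 = 17179869184.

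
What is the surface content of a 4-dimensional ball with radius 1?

S = n·V_n(r)/r = 4·V_4(1)/1 (volume-to-surface relation), giving 2·π^2 ≈ 19.7392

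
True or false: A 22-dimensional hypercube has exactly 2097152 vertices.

False. The 22-cube has 2^22 = 4194304 vertices.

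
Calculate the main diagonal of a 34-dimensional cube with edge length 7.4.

The space diagonal of an n-cube of side s is s√n. Here 7.4·√34 ≈ 43.149.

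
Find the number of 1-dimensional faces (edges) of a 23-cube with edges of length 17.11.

The 23-cube has n·2^(n-1) = 23·2^22 = 23·4194304 = 96468992 edges.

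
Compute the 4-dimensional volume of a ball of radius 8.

The n-ball volume is π^(n/2)·r^n/Γ(n/2+1). With n=4, r=8: V = 2048·π^2 ≈ 20212.9.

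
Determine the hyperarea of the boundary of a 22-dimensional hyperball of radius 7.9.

|∂B_22(7.9)| ≈ 1.14838e+18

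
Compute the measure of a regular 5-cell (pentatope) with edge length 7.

For a regular n-simplex with edge a, V = (a^n / n!)·√((n+1)/2^n). With a=7, n=4: V ≈ 55.925.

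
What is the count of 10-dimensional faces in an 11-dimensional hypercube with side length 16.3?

An n-cube has C(n,k)·2^(n-k) k-faces. Here C(11,10)·2^1 = 11·2 = 22.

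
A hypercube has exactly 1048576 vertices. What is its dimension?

Since 2^n = 1048576, we have n = 20.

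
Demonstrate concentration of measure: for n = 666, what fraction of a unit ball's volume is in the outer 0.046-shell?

1 - (1-0.046)^666 ≈ 1 - 2.395e-14 ≈ (100 - 2.4e-12)%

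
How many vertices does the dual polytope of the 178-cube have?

The vertices are ±e_1, ..., ±e_178, so there are 2·178 = 356.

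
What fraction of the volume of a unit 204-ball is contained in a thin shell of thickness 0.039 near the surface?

1 - (1-0.039)^204 ≈ 0.999701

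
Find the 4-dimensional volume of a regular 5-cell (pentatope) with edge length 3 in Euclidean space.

Volume = 3^4 · √(5/2^4) / 4! ≈ 1.88668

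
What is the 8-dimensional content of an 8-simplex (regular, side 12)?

For a regular n-simplex with edge a, V = (a^n / n!)·√((n+1)/2^n). With a=12, n=8: V ≈ 1999.54.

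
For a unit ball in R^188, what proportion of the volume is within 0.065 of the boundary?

V(inner)/V(outer) = ((1-0.065)/1)^188 ≈ 3.255e-06, so the shell fraction is 0.9999967448.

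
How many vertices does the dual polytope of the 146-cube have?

Number of vertices = 2n = 292.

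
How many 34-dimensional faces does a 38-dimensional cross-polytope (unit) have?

f_34(38-orthoplex) = 2^35 · (38 choose 35) = 289858752872448.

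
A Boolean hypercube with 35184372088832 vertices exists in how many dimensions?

Since 2^n = 35184372088832, we have n = 45.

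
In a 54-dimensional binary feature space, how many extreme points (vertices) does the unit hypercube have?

Number of vertices = 2^54 = 18014398509481984.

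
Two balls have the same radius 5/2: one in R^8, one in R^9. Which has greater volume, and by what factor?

V_8(5/2) ≈ 6193.1, V_9(5/2) ≈ 12582.8. The 9-ball is larger by a factor of 2.032.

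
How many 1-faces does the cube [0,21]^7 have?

Each of the 2^7 = 128 vertices has degree 7; total edges = 7·2^7/2 = 448.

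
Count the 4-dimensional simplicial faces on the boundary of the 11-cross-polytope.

f_4(11-orthoplex) = 2^5 · (11 choose 5) = 14784.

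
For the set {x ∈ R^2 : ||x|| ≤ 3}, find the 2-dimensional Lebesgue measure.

V_2(3) = π^(2/2) · (3)^2 / Γ(2/2 + 1) = 9·π ≈ 28.2743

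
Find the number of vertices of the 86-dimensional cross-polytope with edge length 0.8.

An n-cross-polytope has 2n vertices; here n = 86, giving 172.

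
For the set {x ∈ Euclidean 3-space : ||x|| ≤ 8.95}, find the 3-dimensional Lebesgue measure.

The n-ball volume is π^(n/2)·r^n/Γ(n/2+1). With n=3, r=8.95: V ≈ 3003.02.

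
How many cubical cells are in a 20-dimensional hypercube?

Number of 3-faces = C(20,3) · 2^(20-3) = 1140 · 131072 = 149422080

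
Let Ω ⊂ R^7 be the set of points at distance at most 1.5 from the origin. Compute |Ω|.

V = 729·π^3/280 ≈ 80.7271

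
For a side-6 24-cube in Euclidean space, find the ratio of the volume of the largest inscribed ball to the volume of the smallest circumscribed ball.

V_in/V_out = n^(-n/2) = 24^(-24/2) ≈ 2.7382e-17.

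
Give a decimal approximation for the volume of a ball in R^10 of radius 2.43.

The n-ball volume is π^(n/2)·r^n/Γ(n/2+1). With n=10, r=2.43: V ≈ 18307.6.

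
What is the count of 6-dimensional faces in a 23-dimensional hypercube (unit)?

Number of 6-faces = C(23,6) · 2^(23-6) = 100947 · 131072 = 13231325184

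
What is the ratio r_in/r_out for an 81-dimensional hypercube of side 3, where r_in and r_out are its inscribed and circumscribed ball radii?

Ratio = (s/2)/(s√81/2) = 81^(-1/2) ≈ 0.111111.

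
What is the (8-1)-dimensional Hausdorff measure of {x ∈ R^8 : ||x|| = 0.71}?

|∂B_8(0.71)| ≈ 2.95316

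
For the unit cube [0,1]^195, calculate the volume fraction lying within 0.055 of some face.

1 - (1 - 2·0.055)^195 = 1 - 0.89^195 ≈ 1 - 1.352e-10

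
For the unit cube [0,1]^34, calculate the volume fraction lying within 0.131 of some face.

Shell fraction = 1 - (1-0.262)^34 ≈ 0.999967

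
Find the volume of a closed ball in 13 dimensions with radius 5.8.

Volume = π^{13/2}·(5.8)^13/Γ(15/2) ≈ 7.6543e+09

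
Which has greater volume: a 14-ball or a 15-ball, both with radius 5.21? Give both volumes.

V_14(5.21) ≈ 6.50649e+09. V_15(5.21) ≈ 2.15772e+10. The 15-ball is larger.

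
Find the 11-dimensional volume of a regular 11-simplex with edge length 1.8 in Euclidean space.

V = (1.8^11 / 11!) · √((11+1) / 2^11) ≈ 1.23244e-06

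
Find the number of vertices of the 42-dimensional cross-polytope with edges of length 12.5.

The 42-dimensional cross-polytope has 2n = 2·42 = 84 vertices.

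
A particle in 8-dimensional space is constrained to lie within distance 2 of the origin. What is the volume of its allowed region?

V_8(2) = π^(8/2) · (2)^8 / Γ(8/2 + 1) = 32·π^4/3 ≈ 1039.03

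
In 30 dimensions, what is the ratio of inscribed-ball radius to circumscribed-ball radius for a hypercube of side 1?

r_in = 1/2 (half the side); r_out = 1√30/2 (half the diagonal). Ratio = 1/√30 ≈ 0.182574.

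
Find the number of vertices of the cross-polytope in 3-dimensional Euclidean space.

f_0(3-orthoplex) = 2^1 · (3 choose 1) = 6.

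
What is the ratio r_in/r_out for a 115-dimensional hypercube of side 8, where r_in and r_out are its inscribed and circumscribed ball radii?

Ratio = (s/2)/(s√115/2) = 115^(-1/2) ≈ 0.0932505.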